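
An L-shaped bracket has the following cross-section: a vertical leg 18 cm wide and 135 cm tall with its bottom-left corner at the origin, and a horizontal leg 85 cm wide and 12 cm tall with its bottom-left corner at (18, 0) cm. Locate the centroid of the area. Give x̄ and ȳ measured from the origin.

Part | A | x̄ᵢ | ȳᵢ | A·x̄ᵢ | A·ȳᵢ
vertical leg | 2430.00 | 9.00 | 67.50 | 21870.00 | 164025.00
horizontal leg | 1020.00 | 60.50 | 6.00 | 61710.00 | 6120.00
Σ | 3450.00 |  |  | 83580.00 | 170145.00
x̄ = 83580.00 / 3450.00 = 24.23 cm
ȳ = 170145.00 / 3450.00 = 49.32 cm

x̄ = 24.23 cm, ȳ = 49.32 cm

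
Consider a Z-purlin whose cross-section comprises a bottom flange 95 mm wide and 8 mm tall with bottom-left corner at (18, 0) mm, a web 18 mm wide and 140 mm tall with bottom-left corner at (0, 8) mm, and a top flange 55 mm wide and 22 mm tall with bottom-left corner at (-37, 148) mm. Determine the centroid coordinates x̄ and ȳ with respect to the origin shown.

bottom flange: A = 95 × 8 = 760.00, centroid at (65.50, 4.00).
web: A = 18 × 140 = 2520.00, centroid at (9.00, 78.00).
top flange: A = 55 × 22 = 1210.00, centroid at (-9.50, 159.00).
ΣA = 4490.00 mm²
ΣAx̄ = (760.00)(65.50) + (2520.00)(9.00) + (1210.00)(-9.50) = 60965.00 mm³
ΣAȳ = (760.00)(4.00) + (2520.00)(78.00) + (1210.00)(159.00) = 391990.00 mm³
x̄ = 60965.00 / 4490.00 = 13.58 mm
ȳ = 391990.00 / 4490.00 = 87.30 mm

x̄ = 13.58 mm, ȳ = 87.30 mm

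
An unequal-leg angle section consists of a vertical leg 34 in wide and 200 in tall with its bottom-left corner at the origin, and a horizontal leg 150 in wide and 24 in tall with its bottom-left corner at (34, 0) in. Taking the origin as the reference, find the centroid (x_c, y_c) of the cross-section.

vertical leg: A = 34 × 200 = 6800.00, centroid at (17.00, 100.00).
horizontal leg: A = 150 × 24 = 3600.00, centroid at (109.00, 12.00).
ΣA = 10400.00 in²
ΣAx_c = (6800.00)(17.00) + (3600.00)(109.00) = 508000.00 in³
ΣAy_c = (6800.00)(100.00) + (3600.00)(12.00) = 723200.00 in³
x_c = 508000.00 / 10400.00 = 48.85 in
y_c = 723200.00 / 10400.00 = 69.54 in

x_c = 48.85 in, y_c = 69.54 in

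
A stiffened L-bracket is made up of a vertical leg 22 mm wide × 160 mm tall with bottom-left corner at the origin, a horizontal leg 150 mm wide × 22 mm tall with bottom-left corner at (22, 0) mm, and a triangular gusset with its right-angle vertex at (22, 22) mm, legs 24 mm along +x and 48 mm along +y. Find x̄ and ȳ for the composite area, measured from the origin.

x̄ = 50.85 mm, ȳ = 45.94 mm

vertical leg: A = 22 × 160 = 3520.00, centroid at (11.00, 80.00).
horizontal leg: A = 150 × 22 = 3300.00, centroid at (97.00, 11.00).
gusset: A = ½·24·48 = 576.00, centroid at (30.00, 38.00).
ΣA = 7396.00 mm², ΣAx̄ = 376100.00 mm³, ΣAȳ = 339788.00 mm³.
x̄ = 376100.00/7396.00 = 50.85 mm; ȳ = 339788.00/7396.00 = 45.94 mm.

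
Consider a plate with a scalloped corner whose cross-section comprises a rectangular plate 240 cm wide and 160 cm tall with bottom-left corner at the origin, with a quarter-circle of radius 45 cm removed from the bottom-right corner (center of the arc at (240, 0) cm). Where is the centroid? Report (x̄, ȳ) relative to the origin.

plate: A = 240 × 160 = 38400.00, centroid at (120.00, 80.00).
removed quarter-circle: A = −¼π·45² = -1590.43, centroid at (220.90, 19.10).
ΣA = 36809.57 cm²
ΣAx̄ = (38400.00)(120.00) + (-1590.43)(220.90) = 4256671.49 cm³
ΣAȳ = (38400.00)(80.00) + (-1590.43)(19.10) = 3041625.00 cm³
x̄ = 4256671.49 / 36809.57 = 115.64 cm
ȳ = 3041625.00 / 36809.57 = 82.63 cm

x̄ = 115.64 cm, ȳ = 82.63 cm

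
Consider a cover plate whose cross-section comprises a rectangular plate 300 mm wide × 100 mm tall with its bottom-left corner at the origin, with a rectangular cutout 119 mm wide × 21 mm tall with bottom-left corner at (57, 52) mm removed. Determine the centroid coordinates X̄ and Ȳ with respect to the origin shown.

X̄ = 153.04 mm, Ȳ = 48.86 mm

plate: A = 300 × 100 = 30000.00, centroid at (150.00, 50.00).
hole: A = −(119 × 21) = -2499.00, centroid at (116.50, 62.50).
ΣA = 27501.00 mm², ΣAX̄ = 4208866.50 mm³, ΣAȲ = 1343812.50 mm³.
X̄ = 4208866.50/27501.00 = 153.04 mm; Ȳ = 1343812.50/27501.00 = 48.86 mm.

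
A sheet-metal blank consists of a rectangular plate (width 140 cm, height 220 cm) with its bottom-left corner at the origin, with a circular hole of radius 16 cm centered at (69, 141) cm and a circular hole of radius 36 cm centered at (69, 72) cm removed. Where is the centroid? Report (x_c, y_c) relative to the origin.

Part | A | x̄ᵢ | ȳᵢ | A·x̄ᵢ | A·ȳᵢ
plate | 30800.00 | 70.00 | 110.00 | 2156000.00 | 3388000.00
hole 1 | -804.25 | 69.00 | 141.00 | -55493.09 | -113398.93
hole 2 | -4071.50 | 69.00 | 72.00 | -280933.78 | -293148.29
Σ | 25924.25 |  |  | 1819573.13 | 2981452.78
x_c = 1819573.13 / 25924.25 = 70.19 cm
y_c = 2981452.78 / 25924.25 = 115.01 cm

x_c = 70.19 cm, y_c = 115.01 cm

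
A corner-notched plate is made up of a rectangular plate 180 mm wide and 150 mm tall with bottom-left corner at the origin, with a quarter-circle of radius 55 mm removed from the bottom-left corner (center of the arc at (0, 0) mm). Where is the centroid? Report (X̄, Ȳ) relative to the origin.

X̄ = 96.43 mm, Ȳ = 79.98 mm

Part | A | x̄ᵢ | ȳᵢ | A·x̄ᵢ | A·ȳᵢ
plate | 27000.00 | 90.00 | 75.00 | 2430000.00 | 2025000.00
removed quarter-circle | -2375.83 | 23.34 | 23.34 | -55458.33 | -55458.33
Σ | 24624.17 |  |  | 2374541.67 | 1969541.67
X̄ = 2374541.67 / 24624.17 = 96.43 mm
Ȳ = 1969541.67 / 24624.17 = 79.98 mm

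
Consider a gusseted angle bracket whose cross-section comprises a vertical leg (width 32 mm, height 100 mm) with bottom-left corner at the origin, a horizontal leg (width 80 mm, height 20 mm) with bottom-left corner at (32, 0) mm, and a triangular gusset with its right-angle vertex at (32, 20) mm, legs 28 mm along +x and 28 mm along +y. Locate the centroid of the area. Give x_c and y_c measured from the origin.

Part | A | x̄ᵢ | ȳᵢ | A·x̄ᵢ | A·ȳᵢ
vertical leg | 3200.00 | 16.00 | 50.00 | 51200.00 | 160000.00
horizontal leg | 1600.00 | 72.00 | 10.00 | 115200.00 | 16000.00
gusset | 392.00 | 41.33 | 29.33 | 16202.67 | 11498.67
Σ | 5192.00 |  |  | 182602.67 | 187498.67
x_c = 182602.67 / 5192.00 = 35.17 mm
y_c = 187498.67 / 5192.00 = 36.11 mm

x_c = 35.17 mm, y_c = 36.11 mm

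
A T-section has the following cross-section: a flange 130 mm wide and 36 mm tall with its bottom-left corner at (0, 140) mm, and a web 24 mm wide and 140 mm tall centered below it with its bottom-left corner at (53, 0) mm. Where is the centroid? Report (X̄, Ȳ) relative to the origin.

web: A = 24 × 140 = 3360.00, centroid at (65.00, 70.00).
flange: A = 130 × 36 = 4680.00, centroid at (65.00, 158.00).
ΣA = 8040.00 mm², ΣAX̄ = 522600.00 mm³, ΣAȲ = 974640.00 mm³.
X̄ = 522600.00/8040.00 = 65.00 mm; Ȳ = 974640.00/8040.00 = 121.22 mm.

X̄ = 65.00 mm, Ȳ = 121.22 mm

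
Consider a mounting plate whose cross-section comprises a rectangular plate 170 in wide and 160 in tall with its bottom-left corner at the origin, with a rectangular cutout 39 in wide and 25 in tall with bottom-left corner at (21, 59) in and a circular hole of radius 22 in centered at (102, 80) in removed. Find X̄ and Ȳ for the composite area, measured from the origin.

plate: A = 170 × 160 = 27200.00, centroid at (85.00, 80.00).
hole 1: A = −(39 × 25) = -975.00, centroid at (40.50, 71.50).
hole 2: A = −π·22² = -1520.53, centroid at (102.00, 80.00).
ΣA = 24704.47 in²
ΣAX̄ = (27200.00)(85.00) + (-975.00)(40.50) + (-1520.53)(102.00) = 2117418.35 in³
ΣAȲ = (27200.00)(80.00) + (-975.00)(71.50) + (-1520.53)(80.00) = 1984645.03 in³
X̄ = 2117418.35 / 24704.47 = 85.71 in
Ȳ = 1984645.03 / 24704.47 = 80.34 in

X̄ = 85.71 in, Ȳ = 80.34 in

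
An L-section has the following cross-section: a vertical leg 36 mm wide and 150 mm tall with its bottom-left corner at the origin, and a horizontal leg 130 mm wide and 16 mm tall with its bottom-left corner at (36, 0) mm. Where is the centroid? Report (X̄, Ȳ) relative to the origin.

X̄ = 41.08 mm, Ȳ = 56.37 mm

vertical leg: A = 36 × 150 = 5400.00, centroid at (18.00, 75.00).
horizontal leg: A = 130 × 16 = 2080.00, centroid at (101.00, 8.00).
ΣA = 7480.00 mm²
ΣAX̄ = (5400.00)(18.00) + (2080.00)(101.00) = 307280.00 mm³
ΣAȲ = (5400.00)(75.00) + (2080.00)(8.00) = 421640.00 mm³
X̄ = 307280.00 / 7480.00 = 41.08 mm
Ȳ = 421640.00 / 7480.00 = 56.37 mm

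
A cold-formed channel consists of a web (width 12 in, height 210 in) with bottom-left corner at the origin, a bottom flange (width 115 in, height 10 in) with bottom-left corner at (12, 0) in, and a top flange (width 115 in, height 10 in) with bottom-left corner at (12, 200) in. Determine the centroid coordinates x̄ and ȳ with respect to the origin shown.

web: A = 12 × 210 = 2520.00, centroid at (6.00, 105.00).
bottom flange: A = 115 × 10 = 1150.00, centroid at (69.50, 5.00).
top flange: A = 115 × 10 = 1150.00, centroid at (69.50, 205.00).
ΣA = 4820.00 in², ΣAx̄ = 174970.00 in³, ΣAȳ = 506100.00 in³.
x̄ = 174970.00/4820.00 = 36.30 in; ȳ = 506100.00/4820.00 = 105.00 in.

x̄ = 36.30 in, ȳ = 105.00 in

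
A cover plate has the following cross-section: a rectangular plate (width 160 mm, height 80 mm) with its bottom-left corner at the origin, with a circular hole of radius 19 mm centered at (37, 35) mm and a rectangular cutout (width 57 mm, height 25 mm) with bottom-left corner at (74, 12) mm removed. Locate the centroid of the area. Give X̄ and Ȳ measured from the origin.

X̄ = 81.63 mm, Ȳ = 42.71 mm

plate: A = 160 × 80 = 12800.00, centroid at (80.00, 40.00).
hole 1: A = −π·19² = -1134.11, centroid at (37.00, 35.00).
hole 2: A = −(57 × 25) = -1425.00, centroid at (102.50, 24.50).
ΣA = 10240.89 mm²
ΣAX̄ = (12800.00)(80.00) + (-1134.11)(37.00) + (-1425.00)(102.50) = 835975.25 mm³
ΣAȲ = (12800.00)(40.00) + (-1134.11)(35.00) + (-1425.00)(24.50) = 437393.48 mm³
X̄ = 835975.25 / 10240.89 = 81.63 mm
Ȳ = 437393.48 / 10240.89 = 42.71 mm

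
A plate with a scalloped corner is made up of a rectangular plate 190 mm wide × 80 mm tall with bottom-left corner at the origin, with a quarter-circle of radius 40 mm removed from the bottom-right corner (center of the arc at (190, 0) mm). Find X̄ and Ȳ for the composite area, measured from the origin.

X̄ = 87.97 mm, Ȳ = 42.07 mm

Part | A | x̄ᵢ | ȳᵢ | A·x̄ᵢ | A·ȳᵢ
plate | 15200.00 | 95.00 | 40.00 | 1444000.00 | 608000.00
removed quarter-circle | -1256.64 | 173.02 | 16.98 | -217427.71 | -21333.33
Σ | 13943.36 |  |  | 1226572.29 | 586666.67
X̄ = 1226572.29 / 13943.36 = 87.97 mm
Ȳ = 586666.67 / 13943.36 = 42.07 mm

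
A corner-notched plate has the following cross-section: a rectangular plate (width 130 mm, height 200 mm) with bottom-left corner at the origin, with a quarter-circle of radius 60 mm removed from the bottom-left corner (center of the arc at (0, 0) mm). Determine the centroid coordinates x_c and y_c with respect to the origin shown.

plate: A = 130 × 200 = 26000.00, centroid at (65.00, 100.00).
removed quarter-circle: A = −¼π·60² = -2827.43, centroid at (25.46, 25.46).
ΣA = 23172.57 mm², ΣAx_c = 1618000.00 mm³, ΣAy_c = 2528000.00 mm³.
x_c = 1618000.00/23172.57 = 69.82 mm; y_c = 2528000.00/23172.57 = 109.09 mm.

x_c = 69.82 mm, y_c = 109.09 mm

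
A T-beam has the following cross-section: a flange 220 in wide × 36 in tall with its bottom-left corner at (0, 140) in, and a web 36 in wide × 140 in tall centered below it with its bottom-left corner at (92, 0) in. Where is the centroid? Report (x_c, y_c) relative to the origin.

x_c = 110.00 in, y_c = 123.78 in

web: A = 36 × 140 = 5040.00, centroid at (110.00, 70.00).
flange: A = 220 × 36 = 7920.00, centroid at (110.00, 158.00).
ΣA = 12960.00 in², ΣAx_c = 1425600.00 in³, ΣAy_c = 1604160.00 in³.
x_c = 1425600.00/12960.00 = 110.00 in; y_c = 1604160.00/12960.00 = 123.78 in.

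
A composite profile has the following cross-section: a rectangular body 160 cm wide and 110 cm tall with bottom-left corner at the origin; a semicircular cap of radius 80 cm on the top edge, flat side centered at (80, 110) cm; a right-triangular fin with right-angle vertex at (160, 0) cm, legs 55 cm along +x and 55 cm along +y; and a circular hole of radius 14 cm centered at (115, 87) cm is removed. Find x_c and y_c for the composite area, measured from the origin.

x_c = 84.45 cm, y_c = 83.69 cm

rectangular body: A = 160 × 110 = 17600.00, centroid at (80.00, 55.00).
semicircular top: A = ½π·80² = 10053.10, centroid at (80.00, 143.95).
triangular fin: A = ½·55·55 = 1512.50, centroid at (178.33, 18.33).
hole: A = −π·14² = -615.75, centroid at (115.00, 87.00).
ΣA = 28549.84 cm²
ΣAx_c = (17600.00)(80.00) + (10053.10)(80.00) + (1512.50)(178.33) + (-615.75)(115.00) = 2411165.39 cm³
ΣAy_c = (17600.00)(55.00) + (10053.10)(143.95) + (1512.50)(18.33) + (-615.75)(87.00) = 2389332.68 cm³
x_c = 2411165.39 / 28549.84 = 84.45 cm
y_c = 2389332.68 / 28549.84 = 83.69 cm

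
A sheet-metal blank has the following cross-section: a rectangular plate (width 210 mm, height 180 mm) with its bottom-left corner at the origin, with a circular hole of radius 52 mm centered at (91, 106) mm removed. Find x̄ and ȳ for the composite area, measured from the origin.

x̄ = 109.06 mm, ȳ = 85.36 mm

plate: A = 210 × 180 = 37800.00, centroid at (105.00, 90.00).
hole: A = −π·52² = -8494.87, centroid at (91.00, 106.00).
ΣA = 29305.13 mm²
ΣAx̄ = (37800.00)(105.00) + (-8494.87)(91.00) = 3195967.15 mm³
ΣAȳ = (37800.00)(90.00) + (-8494.87)(106.00) = 2501544.15 mm³
x̄ = 3195967.15 / 29305.13 = 109.06 mm
ȳ = 2501544.15 / 29305.13 = 85.36 mm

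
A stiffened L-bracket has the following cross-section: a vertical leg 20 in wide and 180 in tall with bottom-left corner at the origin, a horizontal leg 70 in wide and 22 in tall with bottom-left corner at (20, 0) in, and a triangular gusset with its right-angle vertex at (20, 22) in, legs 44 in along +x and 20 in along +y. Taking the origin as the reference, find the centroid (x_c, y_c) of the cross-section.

x_c = 24.36 in, y_c = 63.36 in

vertical leg: A = 20 × 180 = 3600.00, centroid at (10.00, 90.00).
horizontal leg: A = 70 × 22 = 1540.00, centroid at (55.00, 11.00).
gusset: A = ½·44·20 = 440.00, centroid at (34.67, 28.67).
ΣA = 5580.00 in²
ΣAx_c = (3600.00)(10.00) + (1540.00)(55.00) + (440.00)(34.67) = 135953.33 in³
ΣAy_c = (3600.00)(90.00) + (1540.00)(11.00) + (440.00)(28.67) = 353553.33 in³
x_c = 135953.33 / 5580.00 = 24.36 in
y_c = 353553.33 / 5580.00 = 63.36 in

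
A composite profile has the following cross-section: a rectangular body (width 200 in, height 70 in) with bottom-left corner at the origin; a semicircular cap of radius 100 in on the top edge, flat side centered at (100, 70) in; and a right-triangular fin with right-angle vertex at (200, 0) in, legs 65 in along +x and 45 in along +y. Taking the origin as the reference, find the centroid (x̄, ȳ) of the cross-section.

rectangular body: A = 200 × 70 = 14000.00, centroid at (100.00, 35.00).
semicircular top: A = ½π·100² = 15707.96, centroid at (100.00, 112.44).
triangular fin: A = ½·65·45 = 1462.50, centroid at (221.67, 15.00).
ΣA = 31170.46 in²
ΣAx̄ = (14000.00)(100.00) + (15707.96)(100.00) + (1462.50)(221.67) = 3294983.83 in³
ΣAȳ = (14000.00)(35.00) + (15707.96)(112.44) + (1462.50)(15.00) = 2278161.60 in³
x̄ = 3294983.83 / 31170.46 = 105.71 in
ȳ = 2278161.60 / 31170.46 = 73.09 in

x̄ = 105.71 in, ȳ = 73.09 in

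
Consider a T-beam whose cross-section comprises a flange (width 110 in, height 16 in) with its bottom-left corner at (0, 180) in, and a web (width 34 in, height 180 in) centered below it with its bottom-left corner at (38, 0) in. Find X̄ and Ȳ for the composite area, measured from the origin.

X̄ = 55.00 in, Ȳ = 111.89 in

web: A = 34 × 180 = 6120.00, centroid at (55.00, 90.00).
flange: A = 110 × 16 = 1760.00, centroid at (55.00, 188.00).
ΣA = 7880.00 in²
ΣAX̄ = (6120.00)(55.00) + (1760.00)(55.00) = 433400.00 in³
ΣAȲ = (6120.00)(90.00) + (1760.00)(188.00) = 881680.00 in³
X̄ = 433400.00 / 7880.00 = 55.00 in
Ȳ = 881680.00 / 7880.00 = 111.89 in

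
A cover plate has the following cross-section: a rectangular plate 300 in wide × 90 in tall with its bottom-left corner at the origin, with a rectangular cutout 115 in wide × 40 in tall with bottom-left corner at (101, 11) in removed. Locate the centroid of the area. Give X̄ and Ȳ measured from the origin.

plate: A = 300 × 90 = 27000.00, centroid at (150.00, 45.00).
hole: A = −(115 × 40) = -4600.00, centroid at (158.50, 31.00).
ΣA = 22400.00 in², ΣAX̄ = 3320900.00 in³, ΣAȲ = 1072400.00 in³.
X̄ = 3320900.00/22400.00 = 148.25 in; Ȳ = 1072400.00/22400.00 = 47.88 in.

X̄ = 148.25 in, Ȳ = 47.88 in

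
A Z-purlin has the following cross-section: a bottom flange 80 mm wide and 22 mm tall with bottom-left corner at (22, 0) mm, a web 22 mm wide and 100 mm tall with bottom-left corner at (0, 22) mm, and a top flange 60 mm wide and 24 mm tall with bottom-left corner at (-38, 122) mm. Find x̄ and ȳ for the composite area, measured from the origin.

bottom flange: A = 80 × 22 = 1760.00, centroid at (62.00, 11.00).
web: A = 22 × 100 = 2200.00, centroid at (11.00, 72.00).
top flange: A = 60 × 24 = 1440.00, centroid at (-8.00, 134.00).
ΣA = 5400.00 mm², ΣAx̄ = 121800.00 mm³, ΣAȳ = 370720.00 mm³.
x̄ = 121800.00/5400.00 = 22.56 mm; ȳ = 370720.00/5400.00 = 68.65 mm.

x̄ = 22.56 mm, ȳ = 68.65 mm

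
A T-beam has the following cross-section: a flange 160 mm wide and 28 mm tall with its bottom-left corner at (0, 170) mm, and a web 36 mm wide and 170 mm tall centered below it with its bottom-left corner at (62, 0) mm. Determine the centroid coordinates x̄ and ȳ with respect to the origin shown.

x̄ = 80.00 mm, ȳ = 126.84 mm

web: A = 36 × 170 = 6120.00, centroid at (80.00, 85.00).
flange: A = 160 × 28 = 4480.00, centroid at (80.00, 184.00).
ΣA = 10600.00 mm²
ΣAx̄ = (6120.00)(80.00) + (4480.00)(80.00) = 848000.00 mm³
ΣAȳ = (6120.00)(85.00) + (4480.00)(184.00) = 1344520.00 mm³
x̄ = 848000.00 / 10600.00 = 80.00 mm
ȳ = 1344520.00 / 10600.00 = 126.84 mm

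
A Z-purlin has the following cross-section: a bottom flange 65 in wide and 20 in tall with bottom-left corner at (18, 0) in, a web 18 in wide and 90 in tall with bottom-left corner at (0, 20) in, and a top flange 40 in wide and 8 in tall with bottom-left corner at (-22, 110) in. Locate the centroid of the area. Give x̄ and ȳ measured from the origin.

bottom flange: A = 65 × 20 = 1300.00, centroid at (50.50, 10.00).
web: A = 18 × 90 = 1620.00, centroid at (9.00, 65.00).
top flange: A = 40 × 8 = 320.00, centroid at (-2.00, 114.00).
ΣA = 3240.00 in², ΣAx̄ = 79590.00 in³, ΣAȳ = 154780.00 in³.
x̄ = 79590.00/3240.00 = 24.56 in; ȳ = 154780.00/3240.00 = 47.77 in.

x̄ = 24.56 in, ȳ = 47.77 in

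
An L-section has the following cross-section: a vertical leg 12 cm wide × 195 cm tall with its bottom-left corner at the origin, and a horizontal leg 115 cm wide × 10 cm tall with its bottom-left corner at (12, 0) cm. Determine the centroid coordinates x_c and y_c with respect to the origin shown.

x_c = 26.92 cm, y_c = 67.02 cm

vertical leg: A = 12 × 195 = 2340.00, centroid at (6.00, 97.50).
horizontal leg: A = 115 × 10 = 1150.00, centroid at (69.50, 5.00).
ΣA = 3490.00 cm²
ΣAx_c = (2340.00)(6.00) + (1150.00)(69.50) = 93965.00 cm³
ΣAy_c = (2340.00)(97.50) + (1150.00)(5.00) = 233900.00 cm³
x_c = 93965.00 / 3490.00 = 26.92 cm
y_c = 233900.00 / 3490.00 = 67.02 cm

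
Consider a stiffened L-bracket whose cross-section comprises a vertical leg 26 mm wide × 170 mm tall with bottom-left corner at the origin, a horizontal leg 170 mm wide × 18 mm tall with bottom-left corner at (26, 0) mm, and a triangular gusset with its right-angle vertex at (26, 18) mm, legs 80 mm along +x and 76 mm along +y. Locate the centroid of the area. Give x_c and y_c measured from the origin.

Part | A | x̄ᵢ | ȳᵢ | A·x̄ᵢ | A·ȳᵢ
vertical leg | 4420.00 | 13.00 | 85.00 | 57460.00 | 375700.00
horizontal leg | 3060.00 | 111.00 | 9.00 | 339660.00 | 27540.00
gusset | 3040.00 | 52.67 | 43.33 | 160106.67 | 131733.33
Σ | 10520.00 |  |  | 557226.67 | 534973.33
x_c = 557226.67 / 10520.00 = 52.97 mm
y_c = 534973.33 / 10520.00 = 50.85 mm

x_c = 52.97 mm, y_c = 50.85 mm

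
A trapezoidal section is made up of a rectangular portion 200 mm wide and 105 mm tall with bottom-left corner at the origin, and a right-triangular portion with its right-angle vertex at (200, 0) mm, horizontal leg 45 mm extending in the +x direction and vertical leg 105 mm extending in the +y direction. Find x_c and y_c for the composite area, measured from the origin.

x_c = 111.63 mm, y_c = 50.73 mm

Part | A | x̄ᵢ | ȳᵢ | A·x̄ᵢ | A·ȳᵢ
rectangular portion | 21000.00 | 100.00 | 52.50 | 2100000.00 | 1102500.00
triangular portion | 2362.50 | 215.00 | 35.00 | 507937.50 | 82687.50
Σ | 23362.50 |  |  | 2607937.50 | 1185187.50
x_c = 2607937.50 / 23362.50 = 111.63 mm
y_c = 1185187.50 / 23362.50 = 50.73 mm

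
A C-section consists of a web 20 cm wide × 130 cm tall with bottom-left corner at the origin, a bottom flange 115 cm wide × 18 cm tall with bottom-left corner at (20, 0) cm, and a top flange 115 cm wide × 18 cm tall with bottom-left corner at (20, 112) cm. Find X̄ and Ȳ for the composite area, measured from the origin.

X̄ = 51.46 cm, Ȳ = 65.00 cm

Part | A | x̄ᵢ | ȳᵢ | A·x̄ᵢ | A·ȳᵢ
web | 2600.00 | 10.00 | 65.00 | 26000.00 | 169000.00
bottom flange | 2070.00 | 77.50 | 9.00 | 160425.00 | 18630.00
top flange | 2070.00 | 77.50 | 121.00 | 160425.00 | 250470.00
Σ | 6740.00 |  |  | 346850.00 | 438100.00
X̄ = 346850.00 / 6740.00 = 51.46 cm
Ȳ = 438100.00 / 6740.00 = 65.00 cm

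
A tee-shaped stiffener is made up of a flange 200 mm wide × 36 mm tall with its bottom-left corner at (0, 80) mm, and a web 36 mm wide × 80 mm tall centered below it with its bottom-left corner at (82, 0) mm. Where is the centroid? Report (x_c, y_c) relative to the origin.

web: A = 36 × 80 = 2880.00, centroid at (100.00, 40.00).
flange: A = 200 × 36 = 7200.00, centroid at (100.00, 98.00).
ΣA = 10080.00 mm², ΣAx_c = 1008000.00 mm³, ΣAy_c = 820800.00 mm³.
x_c = 1008000.00/10080.00 = 100.00 mm; y_c = 820800.00/10080.00 = 81.43 mm.

x_c = 100.00 mm, y_c = 81.43 mm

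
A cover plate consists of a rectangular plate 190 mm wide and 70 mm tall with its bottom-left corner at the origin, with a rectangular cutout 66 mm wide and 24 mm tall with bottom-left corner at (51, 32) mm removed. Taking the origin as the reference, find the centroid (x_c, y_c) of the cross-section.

x_c = 96.49 mm, y_c = 33.78 mm

plate: A = 190 × 70 = 13300.00, centroid at (95.00, 35.00).
hole: A = −(66 × 24) = -1584.00, centroid at (84.00, 44.00).
ΣA = 11716.00 mm²
ΣAx_c = (13300.00)(95.00) + (-1584.00)(84.00) = 1130444.00 mm³
ΣAy_c = (13300.00)(35.00) + (-1584.00)(44.00) = 395804.00 mm³
x_c = 1130444.00 / 11716.00 = 96.49 mm
y_c = 395804.00 / 11716.00 = 33.78 mm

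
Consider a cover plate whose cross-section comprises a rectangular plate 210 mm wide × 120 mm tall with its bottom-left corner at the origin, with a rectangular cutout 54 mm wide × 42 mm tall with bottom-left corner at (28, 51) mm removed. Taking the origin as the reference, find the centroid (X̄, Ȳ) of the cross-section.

plate: A = 210 × 120 = 25200.00, centroid at (105.00, 60.00).
hole: A = −(54 × 42) = -2268.00, centroid at (55.00, 72.00).
ΣA = 22932.00 mm²
ΣAX̄ = (25200.00)(105.00) + (-2268.00)(55.00) = 2521260.00 mm³
ΣAȲ = (25200.00)(60.00) + (-2268.00)(72.00) = 1348704.00 mm³
X̄ = 2521260.00 / 22932.00 = 109.95 mm
Ȳ = 1348704.00 / 22932.00 = 58.81 mm

X̄ = 109.95 mm, Ȳ = 58.81 mm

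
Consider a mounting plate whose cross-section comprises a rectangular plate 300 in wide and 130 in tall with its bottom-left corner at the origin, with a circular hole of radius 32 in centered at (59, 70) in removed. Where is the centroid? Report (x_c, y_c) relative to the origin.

x_c = 158.18 in, y_c = 64.55 in

plate: A = 300 × 130 = 39000.00, centroid at (150.00, 65.00).
hole: A = −π·32² = -3216.99, centroid at (59.00, 70.00).
ΣA = 35783.01 in², ΣAx_c = 5660197.54 in³, ΣAy_c = 2309810.64 in³.
x_c = 5660197.54/35783.01 = 158.18 in; y_c = 2309810.64/35783.01 = 64.55 in.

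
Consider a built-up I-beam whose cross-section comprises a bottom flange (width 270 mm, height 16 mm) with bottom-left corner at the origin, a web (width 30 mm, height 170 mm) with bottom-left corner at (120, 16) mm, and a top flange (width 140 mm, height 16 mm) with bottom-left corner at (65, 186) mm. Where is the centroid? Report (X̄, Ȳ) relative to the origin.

bottom flange: A = 270 × 16 = 4320.00, centroid at (135.00, 8.00).
web: A = 30 × 170 = 5100.00, centroid at (135.00, 101.00).
top flange: A = 140 × 16 = 2240.00, centroid at (135.00, 194.00).
ΣA = 11660.00 mm², ΣAX̄ = 1574100.00 mm³, ΣAȲ = 984220.00 mm³.
X̄ = 1574100.00/11660.00 = 135.00 mm; Ȳ = 984220.00/11660.00 = 84.41 mm.

X̄ = 135.00 mm, Ȳ = 84.41 mm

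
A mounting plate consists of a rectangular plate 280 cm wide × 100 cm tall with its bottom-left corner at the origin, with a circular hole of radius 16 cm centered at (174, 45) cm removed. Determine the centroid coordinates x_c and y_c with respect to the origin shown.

Part | A | x̄ᵢ | ȳᵢ | A·x̄ᵢ | A·ȳᵢ
plate | 28000.00 | 140.00 | 50.00 | 3920000.00 | 1400000.00
hole | -804.25 | 174.00 | 45.00 | -139939.10 | -36191.15
Σ | 27195.75 |  |  | 3780060.90 | 1363808.85
x_c = 3780060.90 / 27195.75 = 138.99 cm
y_c = 1363808.85 / 27195.75 = 50.15 cm

x_c = 138.99 cm, y_c = 50.15 cm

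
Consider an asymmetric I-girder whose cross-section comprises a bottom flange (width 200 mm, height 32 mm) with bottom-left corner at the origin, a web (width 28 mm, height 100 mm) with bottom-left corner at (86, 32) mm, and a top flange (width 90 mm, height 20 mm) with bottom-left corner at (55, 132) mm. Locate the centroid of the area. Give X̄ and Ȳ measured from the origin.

X̄ = 100.00 mm, Ȳ = 53.42 mm

bottom flange: A = 200 × 32 = 6400.00, centroid at (100.00, 16.00).
web: A = 28 × 100 = 2800.00, centroid at (100.00, 82.00).
top flange: A = 90 × 20 = 1800.00, centroid at (100.00, 142.00).
ΣA = 11000.00 mm², ΣAX̄ = 1100000.00 mm³, ΣAȲ = 587600.00 mm³.
X̄ = 1100000.00/11000.00 = 100.00 mm; Ȳ = 587600.00/11000.00 = 53.42 mm.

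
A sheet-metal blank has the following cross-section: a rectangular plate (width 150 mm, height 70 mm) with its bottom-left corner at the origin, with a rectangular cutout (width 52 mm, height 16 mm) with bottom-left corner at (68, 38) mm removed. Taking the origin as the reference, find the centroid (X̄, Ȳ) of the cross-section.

plate: A = 150 × 70 = 10500.00, centroid at (75.00, 35.00).
hole: A = −(52 × 16) = -832.00, centroid at (94.00, 46.00).
ΣA = 9668.00 mm²
ΣAX̄ = (10500.00)(75.00) + (-832.00)(94.00) = 709292.00 mm³
ΣAȲ = (10500.00)(35.00) + (-832.00)(46.00) = 329228.00 mm³
X̄ = 709292.00 / 9668.00 = 73.36 mm
Ȳ = 329228.00 / 9668.00 = 34.05 mm

X̄ = 73.36 mm, Ȳ = 34.05 mm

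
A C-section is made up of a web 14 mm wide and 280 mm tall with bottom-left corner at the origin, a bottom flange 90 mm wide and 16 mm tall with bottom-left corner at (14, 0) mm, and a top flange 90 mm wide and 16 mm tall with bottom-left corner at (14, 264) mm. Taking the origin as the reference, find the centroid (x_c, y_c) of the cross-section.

web: A = 14 × 280 = 3920.00, centroid at (7.00, 140.00).
bottom flange: A = 90 × 16 = 1440.00, centroid at (59.00, 8.00).
top flange: A = 90 × 16 = 1440.00, centroid at (59.00, 272.00).
ΣA = 6800.00 mm², ΣAx_c = 197360.00 mm³, ΣAy_c = 952000.00 mm³.
x_c = 197360.00/6800.00 = 29.02 mm; y_c = 952000.00/6800.00 = 140.00 mm.

x_c = 29.02 mm, y_c = 140.00 mm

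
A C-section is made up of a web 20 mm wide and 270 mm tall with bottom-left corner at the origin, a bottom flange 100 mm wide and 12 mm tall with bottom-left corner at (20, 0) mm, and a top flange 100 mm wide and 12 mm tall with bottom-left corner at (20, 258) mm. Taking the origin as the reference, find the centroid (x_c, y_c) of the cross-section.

web: A = 20 × 270 = 5400.00, centroid at (10.00, 135.00).
bottom flange: A = 100 × 12 = 1200.00, centroid at (70.00, 6.00).
top flange: A = 100 × 12 = 1200.00, centroid at (70.00, 264.00).
ΣA = 7800.00 mm², ΣAx_c = 222000.00 mm³, ΣAy_c = 1053000.00 mm³.
x_c = 222000.00/7800.00 = 28.46 mm; y_c = 1053000.00/7800.00 = 135.00 mm.

x_c = 28.46 mm, y_c = 135.00 mm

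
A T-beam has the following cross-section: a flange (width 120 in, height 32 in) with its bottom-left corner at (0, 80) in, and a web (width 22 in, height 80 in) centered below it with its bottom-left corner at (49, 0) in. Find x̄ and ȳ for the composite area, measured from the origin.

Part | A | x̄ᵢ | ȳᵢ | A·x̄ᵢ | A·ȳᵢ
web | 1760.00 | 60.00 | 40.00 | 105600.00 | 70400.00
flange | 3840.00 | 60.00 | 96.00 | 230400.00 | 368640.00
Σ | 5600.00 |  |  | 336000.00 | 439040.00
x̄ = 336000.00 / 5600.00 = 60.00 in
ȳ = 439040.00 / 5600.00 = 78.40 in

x̄ = 60.00 in, ȳ = 78.40 in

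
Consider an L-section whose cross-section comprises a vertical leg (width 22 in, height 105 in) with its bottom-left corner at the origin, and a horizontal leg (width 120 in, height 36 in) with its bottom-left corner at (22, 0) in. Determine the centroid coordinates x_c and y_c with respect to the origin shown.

x_c = 57.26 in, y_c = 30.02 in

vertical leg: A = 22 × 105 = 2310.00, centroid at (11.00, 52.50).
horizontal leg: A = 120 × 36 = 4320.00, centroid at (82.00, 18.00).
ΣA = 6630.00 in², ΣAx_c = 379650.00 in³, ΣAy_c = 199035.00 in³.
x_c = 379650.00/6630.00 = 57.26 in; y_c = 199035.00/6630.00 = 30.02 in.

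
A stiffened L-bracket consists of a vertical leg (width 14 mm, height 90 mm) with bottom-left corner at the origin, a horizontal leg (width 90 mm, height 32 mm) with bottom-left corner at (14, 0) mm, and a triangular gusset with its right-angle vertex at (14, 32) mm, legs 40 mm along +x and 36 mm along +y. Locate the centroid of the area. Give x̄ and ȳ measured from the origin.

Part | A | x̄ᵢ | ȳᵢ | A·x̄ᵢ | A·ȳᵢ
vertical leg | 1260.00 | 7.00 | 45.00 | 8820.00 | 56700.00
horizontal leg | 2880.00 | 59.00 | 16.00 | 169920.00 | 46080.00
gusset | 720.00 | 27.33 | 44.00 | 19680.00 | 31680.00
Σ | 4860.00 |  |  | 198420.00 | 134460.00
x̄ = 198420.00 / 4860.00 = 40.83 mm
ȳ = 134460.00 / 4860.00 = 27.67 mm

x̄ = 40.83 mm, ȳ = 27.67 mm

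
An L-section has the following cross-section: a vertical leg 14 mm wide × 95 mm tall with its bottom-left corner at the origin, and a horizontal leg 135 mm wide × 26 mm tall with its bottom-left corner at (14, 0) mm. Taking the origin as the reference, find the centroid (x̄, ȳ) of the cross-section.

x̄ = 61.03 mm, ȳ = 22.48 mm

vertical leg: A = 14 × 95 = 1330.00, centroid at (7.00, 47.50).
horizontal leg: A = 135 × 26 = 3510.00, centroid at (81.50, 13.00).
ΣA = 4840.00 mm²
ΣAx̄ = (1330.00)(7.00) + (3510.00)(81.50) = 295375.00 mm³
ΣAȳ = (1330.00)(47.50) + (3510.00)(13.00) = 108805.00 mm³
x̄ = 295375.00 / 4840.00 = 61.03 mm
ȳ = 108805.00 / 4840.00 = 22.48 mm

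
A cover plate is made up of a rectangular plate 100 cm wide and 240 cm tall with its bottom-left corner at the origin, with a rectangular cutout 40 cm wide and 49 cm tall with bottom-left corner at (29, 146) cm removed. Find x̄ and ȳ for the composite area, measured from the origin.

plate: A = 100 × 240 = 24000.00, centroid at (50.00, 120.00).
hole: A = −(40 × 49) = -1960.00, centroid at (49.00, 170.50).
ΣA = 22040.00 cm², ΣAx̄ = 1103960.00 cm³, ΣAȳ = 2545820.00 cm³.
x̄ = 1103960.00/22040.00 = 50.09 cm; ȳ = 2545820.00/22040.00 = 115.51 cm.

x̄ = 50.09 cm, ȳ = 115.51 cm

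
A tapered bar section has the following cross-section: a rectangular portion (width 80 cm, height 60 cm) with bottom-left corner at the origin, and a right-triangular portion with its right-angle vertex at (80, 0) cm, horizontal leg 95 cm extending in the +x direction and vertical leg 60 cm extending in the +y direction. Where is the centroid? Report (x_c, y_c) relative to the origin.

x_c = 66.70 cm, y_c = 26.27 cm

rectangular portion: A = 80 × 60 = 4800.00, centroid at (40.00, 30.00).
triangular portion: A = ½·95·60 = 2850.00, centroid at (111.67, 20.00).
ΣA = 7650.00 cm², ΣAx_c = 510250.00 cm³, ΣAy_c = 201000.00 cm³.
x_c = 510250.00/7650.00 = 66.70 cm; y_c = 201000.00/7650.00 = 26.27 cm.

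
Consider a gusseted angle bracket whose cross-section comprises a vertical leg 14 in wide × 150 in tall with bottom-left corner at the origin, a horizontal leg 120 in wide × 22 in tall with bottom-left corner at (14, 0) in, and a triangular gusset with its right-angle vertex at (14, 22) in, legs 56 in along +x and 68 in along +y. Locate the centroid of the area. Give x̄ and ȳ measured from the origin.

Part | A | x̄ᵢ | ȳᵢ | A·x̄ᵢ | A·ȳᵢ
vertical leg | 2100.00 | 7.00 | 75.00 | 14700.00 | 157500.00
horizontal leg | 2640.00 | 74.00 | 11.00 | 195360.00 | 29040.00
gusset | 1904.00 | 32.67 | 44.67 | 62197.33 | 85045.33
Σ | 6644.00 |  |  | 272257.33 | 271585.33
x̄ = 272257.33 / 6644.00 = 40.98 in
ȳ = 271585.33 / 6644.00 = 40.88 in

x̄ = 40.98 in, ȳ = 40.88 in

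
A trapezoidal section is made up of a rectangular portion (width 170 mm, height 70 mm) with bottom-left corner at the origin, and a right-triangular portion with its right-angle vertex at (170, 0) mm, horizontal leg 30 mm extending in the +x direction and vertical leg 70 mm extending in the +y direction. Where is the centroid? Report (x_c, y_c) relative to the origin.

rectangular portion: A = 170 × 70 = 11900.00, centroid at (85.00, 35.00).
triangular portion: A = ½·30·70 = 1050.00, centroid at (180.00, 23.33).
ΣA = 12950.00 mm², ΣAx_c = 1200500.00 mm³, ΣAy_c = 441000.00 mm³.
x_c = 1200500.00/12950.00 = 92.70 mm; y_c = 441000.00/12950.00 = 34.05 mm.

x_c = 92.70 mm, y_c = 34.05 mm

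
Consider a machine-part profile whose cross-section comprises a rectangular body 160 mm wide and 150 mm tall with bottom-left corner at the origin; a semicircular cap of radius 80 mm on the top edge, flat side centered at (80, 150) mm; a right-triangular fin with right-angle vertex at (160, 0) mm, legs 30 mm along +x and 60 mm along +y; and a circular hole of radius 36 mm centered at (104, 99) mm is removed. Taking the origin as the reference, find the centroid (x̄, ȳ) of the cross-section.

rectangular body: A = 160 × 150 = 24000.00, centroid at (80.00, 75.00).
semicircular top: A = ½π·80² = 10053.10, centroid at (80.00, 183.95).
triangular fin: A = ½·30·60 = 900.00, centroid at (170.00, 20.00).
hole: A = −π·36² = -4071.50, centroid at (104.00, 99.00).
ΣA = 30881.59 mm²
ΣAx̄ = (24000.00)(80.00) + (10053.10)(80.00) + (900.00)(170.00) + (-4071.50)(104.00) = 2453811.30 mm³
ΣAȳ = (24000.00)(75.00) + (10053.10)(183.95) + (900.00)(20.00) + (-4071.50)(99.00) = 3264218.90 mm³
x̄ = 2453811.30 / 30881.59 = 79.46 mm
ȳ = 3264218.90 / 30881.59 = 105.70 mm

x̄ = 79.46 mm, ȳ = 105.70 mm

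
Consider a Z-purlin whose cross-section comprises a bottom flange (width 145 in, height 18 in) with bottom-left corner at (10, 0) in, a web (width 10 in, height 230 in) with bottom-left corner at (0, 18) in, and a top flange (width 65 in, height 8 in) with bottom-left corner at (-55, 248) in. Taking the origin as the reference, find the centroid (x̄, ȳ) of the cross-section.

x̄ = 39.62 in, ȳ = 84.79 in

Part | A | x̄ᵢ | ȳᵢ | A·x̄ᵢ | A·ȳᵢ
bottom flange | 2610.00 | 82.50 | 9.00 | 215325.00 | 23490.00
web | 2300.00 | 5.00 | 133.00 | 11500.00 | 305900.00
top flange | 520.00 | -22.50 | 252.00 | -11700.00 | 131040.00
Σ | 5430.00 |  |  | 215125.00 | 460430.00
x̄ = 215125.00 / 5430.00 = 39.62 in
ȳ = 460430.00 / 5430.00 = 84.79 in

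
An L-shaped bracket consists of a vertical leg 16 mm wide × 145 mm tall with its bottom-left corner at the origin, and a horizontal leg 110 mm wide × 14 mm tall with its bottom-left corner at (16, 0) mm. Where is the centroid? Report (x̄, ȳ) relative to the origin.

x̄ = 33.13 mm, ȳ = 46.37 mm

Part | A | x̄ᵢ | ȳᵢ | A·x̄ᵢ | A·ȳᵢ
vertical leg | 2320.00 | 8.00 | 72.50 | 18560.00 | 168200.00
horizontal leg | 1540.00 | 71.00 | 7.00 | 109340.00 | 10780.00
Σ | 3860.00 |  |  | 127900.00 | 178980.00
x̄ = 127900.00 / 3860.00 = 33.13 mm
ȳ = 178980.00 / 3860.00 = 46.37 mm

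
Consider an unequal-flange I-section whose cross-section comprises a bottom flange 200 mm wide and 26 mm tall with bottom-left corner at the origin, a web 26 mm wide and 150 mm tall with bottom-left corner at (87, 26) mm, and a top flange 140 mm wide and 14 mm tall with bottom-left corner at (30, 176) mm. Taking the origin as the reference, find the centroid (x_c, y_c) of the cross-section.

bottom flange: A = 200 × 26 = 5200.00, centroid at (100.00, 13.00).
web: A = 26 × 150 = 3900.00, centroid at (100.00, 101.00).
top flange: A = 140 × 14 = 1960.00, centroid at (100.00, 183.00).
ΣA = 11060.00 mm², ΣAx_c = 1106000.00 mm³, ΣAy_c = 820180.00 mm³.
x_c = 1106000.00/11060.00 = 100.00 mm; y_c = 820180.00/11060.00 = 74.16 mm.

x_c = 100.00 mm, y_c = 74.16 mm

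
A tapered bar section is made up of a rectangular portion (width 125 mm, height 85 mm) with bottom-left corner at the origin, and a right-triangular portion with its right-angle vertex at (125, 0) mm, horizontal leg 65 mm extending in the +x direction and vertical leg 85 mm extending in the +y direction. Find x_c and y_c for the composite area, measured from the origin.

x_c = 79.87 mm, y_c = 39.58 mm

rectangular portion: A = 125 × 85 = 10625.00, centroid at (62.50, 42.50).
triangular portion: A = ½·65·85 = 2762.50, centroid at (146.67, 28.33).
ΣA = 13387.50 mm², ΣAx_c = 1069229.17 mm³, ΣAy_c = 529833.33 mm³.
x_c = 1069229.17/13387.50 = 79.87 mm; y_c = 529833.33/13387.50 = 39.58 mm.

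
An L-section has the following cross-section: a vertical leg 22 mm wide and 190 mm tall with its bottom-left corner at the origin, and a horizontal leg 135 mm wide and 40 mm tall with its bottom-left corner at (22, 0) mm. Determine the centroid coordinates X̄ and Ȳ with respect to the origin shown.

X̄ = 55.25 mm, Ȳ = 52.72 mm

vertical leg: A = 22 × 190 = 4180.00, centroid at (11.00, 95.00).
horizontal leg: A = 135 × 40 = 5400.00, centroid at (89.50, 20.00).
ΣA = 9580.00 mm², ΣAX̄ = 529280.00 mm³, ΣAȲ = 505100.00 mm³.
X̄ = 529280.00/9580.00 = 55.25 mm; Ȳ = 505100.00/9580.00 = 52.72 mm.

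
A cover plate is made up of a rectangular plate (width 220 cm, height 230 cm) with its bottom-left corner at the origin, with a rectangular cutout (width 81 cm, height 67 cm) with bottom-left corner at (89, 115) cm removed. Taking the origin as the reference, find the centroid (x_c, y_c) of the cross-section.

x_c = 107.66 cm, y_c = 110.98 cm

plate: A = 220 × 230 = 50600.00, centroid at (110.00, 115.00).
hole: A = −(81 × 67) = -5427.00, centroid at (129.50, 148.50).
ΣA = 45173.00 cm², ΣAx_c = 4863203.50 cm³, ΣAy_c = 5013090.50 cm³.
x_c = 4863203.50/45173.00 = 107.66 cm; y_c = 5013090.50/45173.00 = 110.98 cm.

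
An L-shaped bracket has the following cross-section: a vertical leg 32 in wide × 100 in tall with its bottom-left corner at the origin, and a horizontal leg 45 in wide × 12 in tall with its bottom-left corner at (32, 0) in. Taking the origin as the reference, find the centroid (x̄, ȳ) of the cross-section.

vertical leg: A = 32 × 100 = 3200.00, centroid at (16.00, 50.00).
horizontal leg: A = 45 × 12 = 540.00, centroid at (54.50, 6.00).
ΣA = 3740.00 in², ΣAx̄ = 80630.00 in³, ΣAȳ = 163240.00 in³.
x̄ = 80630.00/3740.00 = 21.56 in; ȳ = 163240.00/3740.00 = 43.65 in.

x̄ = 21.56 in, ȳ = 43.65 in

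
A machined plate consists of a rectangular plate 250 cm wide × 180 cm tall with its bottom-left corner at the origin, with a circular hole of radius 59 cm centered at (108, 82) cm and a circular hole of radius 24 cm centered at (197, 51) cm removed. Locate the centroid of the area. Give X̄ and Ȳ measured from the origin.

X̄ = 126.72 cm, Ȳ = 94.90 cm

plate: A = 250 × 180 = 45000.00, centroid at (125.00, 90.00).
hole 1: A = −π·59² = -10935.88, centroid at (108.00, 82.00).
hole 2: A = −π·24² = -1809.56, centroid at (197.00, 51.00).
ΣA = 32254.56 cm², ΣAX̄ = 4087441.72 cm³, ΣAȲ = 3060970.08 cm³.
X̄ = 4087441.72/32254.56 = 126.72 cm; Ȳ = 3060970.08/32254.56 = 94.90 cm.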